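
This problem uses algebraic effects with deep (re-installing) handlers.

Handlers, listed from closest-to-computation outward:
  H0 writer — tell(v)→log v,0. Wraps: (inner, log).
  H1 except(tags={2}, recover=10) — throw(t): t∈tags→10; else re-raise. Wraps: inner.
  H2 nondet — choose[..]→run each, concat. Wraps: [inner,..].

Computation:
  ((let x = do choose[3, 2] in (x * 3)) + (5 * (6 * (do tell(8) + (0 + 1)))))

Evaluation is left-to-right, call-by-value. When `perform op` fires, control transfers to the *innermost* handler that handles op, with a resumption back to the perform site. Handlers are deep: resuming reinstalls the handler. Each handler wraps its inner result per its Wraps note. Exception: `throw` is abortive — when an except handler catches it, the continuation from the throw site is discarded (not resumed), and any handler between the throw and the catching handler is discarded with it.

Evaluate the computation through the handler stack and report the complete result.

Working:
choose[3, 2] @ H2
  branch[0] choose=3:
    tell(8) @ H0 ⇒ log+=8
    H0 returns (39, (8))
    H1 returns (39, (8))
    H2 returns [(39, (8))]
  branch[1] choose=2:
    tell(8) @ H0 ⇒ log+=8
    H0 returns (36, (8))
    H1 returns (36, (8))
    H2 returns [(36, (8))]
= [(39, (8)), (36, (8))]

Answer: [(39, (8)), (36, (8))]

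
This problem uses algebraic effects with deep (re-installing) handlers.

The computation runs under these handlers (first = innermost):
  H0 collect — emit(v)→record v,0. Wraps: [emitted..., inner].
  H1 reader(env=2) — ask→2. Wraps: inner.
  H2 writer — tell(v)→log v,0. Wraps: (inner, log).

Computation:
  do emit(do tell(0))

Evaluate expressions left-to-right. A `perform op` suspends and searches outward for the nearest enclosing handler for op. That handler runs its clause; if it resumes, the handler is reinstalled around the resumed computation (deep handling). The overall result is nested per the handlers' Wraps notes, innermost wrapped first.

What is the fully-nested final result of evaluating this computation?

Evaluation trace:
tell(0) @ H2 ⇒ log+=0
emit(0) @ H0 ⇒ out+=0
H0 returns [0, 0]
H1 returns [0, 0]
H2 returns ([0, 0], (0))
= ([0, 0], (0))

Answer: ([0, 0], (0))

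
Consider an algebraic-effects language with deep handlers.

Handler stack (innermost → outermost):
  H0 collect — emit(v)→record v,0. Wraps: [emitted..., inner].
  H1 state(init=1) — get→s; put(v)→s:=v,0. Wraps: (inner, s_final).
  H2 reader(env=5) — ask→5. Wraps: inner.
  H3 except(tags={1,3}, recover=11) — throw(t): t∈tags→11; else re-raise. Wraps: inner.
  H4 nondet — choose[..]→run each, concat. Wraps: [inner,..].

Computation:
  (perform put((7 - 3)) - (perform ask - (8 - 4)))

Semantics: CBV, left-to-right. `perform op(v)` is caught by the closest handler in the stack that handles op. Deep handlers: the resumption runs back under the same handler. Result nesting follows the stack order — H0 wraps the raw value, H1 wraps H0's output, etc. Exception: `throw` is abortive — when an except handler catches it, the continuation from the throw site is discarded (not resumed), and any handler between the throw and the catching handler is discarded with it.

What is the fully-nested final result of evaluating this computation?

Evaluation trace:
put(4) @ H1 ⇒ s:=4
ask @ H2 ⇒ 5
H0 returns [-1]
H1 returns ([-1], 4)
H2 returns ([-1], 4)
H3 returns ([-1], 4)
H4 returns [([-1], 4)]
= [([-1], 4)]

Answer: [([-1], 4)]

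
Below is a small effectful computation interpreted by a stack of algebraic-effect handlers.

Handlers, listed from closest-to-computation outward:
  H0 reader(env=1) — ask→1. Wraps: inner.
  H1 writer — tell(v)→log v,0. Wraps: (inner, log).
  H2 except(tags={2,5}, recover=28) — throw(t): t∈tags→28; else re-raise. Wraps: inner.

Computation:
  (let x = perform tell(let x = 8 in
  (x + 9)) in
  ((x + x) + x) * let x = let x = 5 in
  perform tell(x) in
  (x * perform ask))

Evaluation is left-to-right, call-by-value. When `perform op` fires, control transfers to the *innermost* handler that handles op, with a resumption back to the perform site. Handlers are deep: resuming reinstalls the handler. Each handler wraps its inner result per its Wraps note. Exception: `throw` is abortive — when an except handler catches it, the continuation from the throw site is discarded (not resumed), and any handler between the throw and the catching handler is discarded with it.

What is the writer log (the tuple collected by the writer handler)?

Answer: (17, 5)

Step-by-step:
tell(17) @ H1 ⇒ log+=17
tell(5) @ H1 ⇒ log+=5
ask @ H0 ⇒ 1
H0 returns 0
H1 returns (0, (17, 5))
H2 returns (0, (17, 5))
= (0, (17, 5))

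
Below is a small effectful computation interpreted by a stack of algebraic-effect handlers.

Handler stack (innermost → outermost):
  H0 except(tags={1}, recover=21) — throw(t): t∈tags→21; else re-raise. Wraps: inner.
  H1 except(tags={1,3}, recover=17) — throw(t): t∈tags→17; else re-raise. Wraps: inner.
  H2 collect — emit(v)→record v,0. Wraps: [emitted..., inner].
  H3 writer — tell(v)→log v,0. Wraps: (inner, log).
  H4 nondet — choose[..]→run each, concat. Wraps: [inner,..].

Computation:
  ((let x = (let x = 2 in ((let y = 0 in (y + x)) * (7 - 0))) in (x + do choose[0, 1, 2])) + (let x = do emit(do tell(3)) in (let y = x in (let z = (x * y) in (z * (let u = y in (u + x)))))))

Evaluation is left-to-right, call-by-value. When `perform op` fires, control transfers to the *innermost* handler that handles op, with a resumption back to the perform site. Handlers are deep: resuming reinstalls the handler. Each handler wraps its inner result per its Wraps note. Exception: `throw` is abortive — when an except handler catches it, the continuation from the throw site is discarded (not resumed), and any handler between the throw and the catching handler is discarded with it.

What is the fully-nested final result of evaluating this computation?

Answer: [([0, 14], (3)), ([0, 15], (3)), ([0, 16], (3))]

Step-by-step:
choose[0, 1, 2] @ H4
  branch[0] choose=0:
    tell(3) @ H3 ⇒ log+=3
    emit(0) @ H2 ⇒ out+=0
    H0 returns 14
    H1 returns 14
    H2 returns [0, 14]
    H3 returns ([0, 14], (3))
    H4 returns [([0, 14], (3))]
  branch[1] choose=1:
    tell(3) @ H3 ⇒ log+=3
    emit(0) @ H2 ⇒ out+=0
    H0 returns 15
    H1 returns 15
    H2 returns [0, 15]
    H3 returns ([0, 15], (3))
    H4 returns [([0, 15], (3))]
  branch[2] choose=2:
    tell(3) @ H3 ⇒ log+=3
    emit(0) @ H2 ⇒ out+=0
    H0 returns 16
    H1 returns 16
    H2 returns [0, 16]
    H3 returns ([0, 16], (3))
    H4 returns [([0, 16], (3))]
= [([0, 14], (3)), ([0, 15], (3)), ([0, 16], (3))]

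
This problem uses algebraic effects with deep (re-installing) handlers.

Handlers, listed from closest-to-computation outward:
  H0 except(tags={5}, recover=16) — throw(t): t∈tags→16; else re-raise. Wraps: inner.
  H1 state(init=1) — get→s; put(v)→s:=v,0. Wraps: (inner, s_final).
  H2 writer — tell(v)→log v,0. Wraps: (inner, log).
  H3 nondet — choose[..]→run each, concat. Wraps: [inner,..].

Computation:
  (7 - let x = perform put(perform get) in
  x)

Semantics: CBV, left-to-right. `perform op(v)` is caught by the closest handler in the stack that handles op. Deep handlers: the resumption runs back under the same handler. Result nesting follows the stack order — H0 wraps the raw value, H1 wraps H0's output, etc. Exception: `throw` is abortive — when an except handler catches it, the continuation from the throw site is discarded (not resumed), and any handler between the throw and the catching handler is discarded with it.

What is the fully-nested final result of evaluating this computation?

Answer: [((7, 1), ())]

Working:
get @ H1 ⇒ 1
put(1) @ H1 ⇒ s:=1
H0 returns 7
H1 returns (7, 1)
H2 returns ((7, 1), ())
H3 returns [((7, 1), ())]
= [((7, 1), ())]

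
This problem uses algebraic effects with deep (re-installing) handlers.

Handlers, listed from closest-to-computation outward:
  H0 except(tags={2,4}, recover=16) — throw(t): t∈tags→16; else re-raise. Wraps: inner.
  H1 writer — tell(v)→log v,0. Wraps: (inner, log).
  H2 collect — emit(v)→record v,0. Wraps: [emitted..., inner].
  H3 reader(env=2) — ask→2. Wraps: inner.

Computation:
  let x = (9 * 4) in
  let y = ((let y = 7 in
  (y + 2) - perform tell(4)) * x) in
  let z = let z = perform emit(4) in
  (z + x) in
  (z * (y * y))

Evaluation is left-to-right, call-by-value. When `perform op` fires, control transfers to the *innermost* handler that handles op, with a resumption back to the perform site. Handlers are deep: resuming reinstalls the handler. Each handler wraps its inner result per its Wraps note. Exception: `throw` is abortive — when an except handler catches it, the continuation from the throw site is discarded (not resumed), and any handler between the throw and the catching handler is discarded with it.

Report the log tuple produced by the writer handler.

Working:
tell(4) @ H1 ⇒ log+=4
emit(4) @ H2 ⇒ out+=4
H0 returns 3779136
H1 returns (3779136, (4))
H2 returns [4, (3779136, (4))]
H3 returns [4, (3779136, (4))]
= [4, (3779136, (4))]

Answer: (4)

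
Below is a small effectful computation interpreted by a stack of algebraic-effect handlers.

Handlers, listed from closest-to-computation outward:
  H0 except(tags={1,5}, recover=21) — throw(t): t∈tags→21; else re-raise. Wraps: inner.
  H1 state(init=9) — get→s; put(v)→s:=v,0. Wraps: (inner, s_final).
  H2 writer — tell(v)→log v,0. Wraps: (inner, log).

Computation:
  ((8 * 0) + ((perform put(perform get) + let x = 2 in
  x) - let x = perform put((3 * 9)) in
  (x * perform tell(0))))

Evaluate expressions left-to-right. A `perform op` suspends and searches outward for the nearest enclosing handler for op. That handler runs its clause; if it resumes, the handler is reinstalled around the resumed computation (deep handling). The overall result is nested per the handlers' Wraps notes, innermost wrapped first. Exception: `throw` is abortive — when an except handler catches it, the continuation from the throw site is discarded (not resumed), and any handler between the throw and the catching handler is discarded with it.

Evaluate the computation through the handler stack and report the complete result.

Answer: ((2, 27), (0))

Working:
get @ H1 ⇒ 9
put(9) @ H1 ⇒ s:=9
put(27) @ H1 ⇒ s:=27
tell(0) @ H2 ⇒ log+=0
H0 returns 2
H1 returns (2, 27)
H2 returns ((2, 27), (0))
= ((2, 27), (0))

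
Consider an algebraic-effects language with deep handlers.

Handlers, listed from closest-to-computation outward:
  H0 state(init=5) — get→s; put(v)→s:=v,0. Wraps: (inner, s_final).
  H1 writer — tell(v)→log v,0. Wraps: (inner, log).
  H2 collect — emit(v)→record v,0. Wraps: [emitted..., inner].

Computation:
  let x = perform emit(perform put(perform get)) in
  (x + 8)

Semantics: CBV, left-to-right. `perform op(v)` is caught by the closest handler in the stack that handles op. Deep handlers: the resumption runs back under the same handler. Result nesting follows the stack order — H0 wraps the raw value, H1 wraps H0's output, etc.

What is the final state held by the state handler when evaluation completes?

Evaluation trace:
get @ H0 ⇒ 5
put(5) @ H0 ⇒ s:=5
emit(0) @ H2 ⇒ out+=0
H0 returns (8, 5)
H1 returns ((8, 5), ())
H2 returns [0, ((8, 5), ())]
= [0, ((8, 5), ())]

Answer: 5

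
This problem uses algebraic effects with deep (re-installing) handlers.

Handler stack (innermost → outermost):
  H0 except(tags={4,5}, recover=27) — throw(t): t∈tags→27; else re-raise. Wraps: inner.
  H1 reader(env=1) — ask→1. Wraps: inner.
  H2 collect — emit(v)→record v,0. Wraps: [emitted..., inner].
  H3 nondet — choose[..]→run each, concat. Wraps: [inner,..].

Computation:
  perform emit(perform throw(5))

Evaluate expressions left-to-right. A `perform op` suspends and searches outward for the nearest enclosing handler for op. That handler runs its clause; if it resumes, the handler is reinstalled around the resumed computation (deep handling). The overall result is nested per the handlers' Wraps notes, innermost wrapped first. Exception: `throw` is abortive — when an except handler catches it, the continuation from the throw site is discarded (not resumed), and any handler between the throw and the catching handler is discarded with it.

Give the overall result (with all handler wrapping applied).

Answer: [[27]]

Evaluation trace:
throw(5) @ H0 caught ⇒ 27
H1 returns 27
H2 returns [27]
H3 returns [[27]]
= [[27]]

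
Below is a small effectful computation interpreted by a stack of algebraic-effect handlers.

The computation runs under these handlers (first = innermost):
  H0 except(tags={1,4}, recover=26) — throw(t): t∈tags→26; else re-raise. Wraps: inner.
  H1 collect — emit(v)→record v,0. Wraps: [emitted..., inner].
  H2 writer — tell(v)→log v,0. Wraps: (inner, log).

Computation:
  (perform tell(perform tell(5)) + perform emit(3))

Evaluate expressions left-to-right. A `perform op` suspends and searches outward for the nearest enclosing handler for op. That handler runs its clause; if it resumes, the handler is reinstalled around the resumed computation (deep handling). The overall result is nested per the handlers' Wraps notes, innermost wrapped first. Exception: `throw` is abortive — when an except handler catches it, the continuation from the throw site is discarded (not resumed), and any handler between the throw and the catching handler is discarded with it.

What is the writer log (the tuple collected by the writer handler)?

Evaluation trace:
tell(5) @ H2 ⇒ log+=5
tell(0) @ H2 ⇒ log+=0
emit(3) @ H1 ⇒ out+=3
H0 returns 0
H1 returns [3, 0]
H2 returns ([3, 0], (5, 0))
= ([3, 0], (5, 0))

Answer: (5, 0)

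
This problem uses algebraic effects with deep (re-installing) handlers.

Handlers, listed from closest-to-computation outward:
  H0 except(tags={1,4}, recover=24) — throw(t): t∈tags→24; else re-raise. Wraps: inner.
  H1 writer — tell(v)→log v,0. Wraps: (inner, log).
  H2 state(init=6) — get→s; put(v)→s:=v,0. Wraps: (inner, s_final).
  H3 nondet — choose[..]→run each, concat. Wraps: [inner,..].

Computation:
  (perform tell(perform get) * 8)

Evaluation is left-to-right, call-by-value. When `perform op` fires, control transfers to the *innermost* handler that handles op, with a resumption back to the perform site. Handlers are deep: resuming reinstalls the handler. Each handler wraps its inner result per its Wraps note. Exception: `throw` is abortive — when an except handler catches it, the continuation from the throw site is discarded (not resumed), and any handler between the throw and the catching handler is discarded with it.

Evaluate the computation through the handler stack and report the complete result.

Evaluation trace:
get @ H2 ⇒ 6
tell(6) @ H1 ⇒ log+=6
H0 returns 0
H1 returns (0, (6))
H2 returns ((0, (6)), 6)
H3 returns [((0, (6)), 6)]
= [((0, (6)), 6)]

Answer: [((0, (6)), 6)]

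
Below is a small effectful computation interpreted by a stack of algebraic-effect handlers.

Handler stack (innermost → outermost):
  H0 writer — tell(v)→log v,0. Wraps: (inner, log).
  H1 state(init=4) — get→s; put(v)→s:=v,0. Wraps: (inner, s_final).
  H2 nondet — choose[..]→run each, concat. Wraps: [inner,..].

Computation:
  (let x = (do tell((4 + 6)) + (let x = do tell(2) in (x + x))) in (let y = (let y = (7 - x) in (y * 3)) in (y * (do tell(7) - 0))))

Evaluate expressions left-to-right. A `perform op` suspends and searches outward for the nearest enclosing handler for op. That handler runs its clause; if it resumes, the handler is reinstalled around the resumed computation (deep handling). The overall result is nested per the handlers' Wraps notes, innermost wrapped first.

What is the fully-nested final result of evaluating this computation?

Answer: [((0, (10, 2, 7)), 4)]

Step-by-step:
tell(10) @ H0 ⇒ log+=10
tell(2) @ H0 ⇒ log+=2
tell(7) @ H0 ⇒ log+=7
H0 returns (0, (10, 2, 7))
H1 returns ((0, (10, 2, 7)), 4)
H2 returns [((0, (10, 2, 7)), 4)]
= [((0, (10, 2, 7)), 4)]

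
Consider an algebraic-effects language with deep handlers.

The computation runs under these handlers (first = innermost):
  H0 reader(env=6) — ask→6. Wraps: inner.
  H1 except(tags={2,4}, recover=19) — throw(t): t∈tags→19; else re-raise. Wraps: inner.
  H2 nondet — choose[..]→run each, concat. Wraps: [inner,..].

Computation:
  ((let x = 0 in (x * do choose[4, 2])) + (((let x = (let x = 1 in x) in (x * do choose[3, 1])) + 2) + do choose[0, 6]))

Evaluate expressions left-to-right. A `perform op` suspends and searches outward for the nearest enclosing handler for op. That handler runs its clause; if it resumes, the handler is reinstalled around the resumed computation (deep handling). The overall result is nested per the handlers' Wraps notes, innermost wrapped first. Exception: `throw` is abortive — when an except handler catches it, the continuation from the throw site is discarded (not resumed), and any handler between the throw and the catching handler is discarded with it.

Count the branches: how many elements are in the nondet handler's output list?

Answer: 8

Working:
choose[4, 2] @ H2
  branch[0] choose=4:
    choose[3, 1] @ H2
      branch[0] choose=3:
        choose[0, 6] @ H2
          branch[0] choose=0:
            H0 returns 5
            H1 returns 5
            H2 returns [5]
          branch[1] choose=6:
            H0 returns 11
            H1 returns 11
            H2 returns [11]
      branch[1] choose=1:
        choose[0, 6] @ H2
          branch[0] choose=0:
            H0 returns 3
            H1 returns 3
            H2 returns [3]
          branch[1] choose=6:
            H0 returns 9
            H1 returns 9
            H2 returns [9]
  branch[1] choose=2:
    choose[3, 1] @ H2
      branch[0] choose=3:
        choose[0, 6] @ H2
          branch[0] choose=0:
            H0 returns 5
            H1 returns 5
            H2 returns [5]
          branch[1] choose=6:
            H0 returns 11
            H1 returns 11
            H2 returns [11]
      branch[1] choose=1:
        choose[0, 6] @ H2
          branch[0] choose=0:
            H0 returns 3
            H1 returns 3
            H2 returns [3]
          branch[1] choose=6:
            H0 returns 9
            H1 returns 9
            H2 returns [9]
= [5, 11, 3, 9, 5, 11, 3, 9]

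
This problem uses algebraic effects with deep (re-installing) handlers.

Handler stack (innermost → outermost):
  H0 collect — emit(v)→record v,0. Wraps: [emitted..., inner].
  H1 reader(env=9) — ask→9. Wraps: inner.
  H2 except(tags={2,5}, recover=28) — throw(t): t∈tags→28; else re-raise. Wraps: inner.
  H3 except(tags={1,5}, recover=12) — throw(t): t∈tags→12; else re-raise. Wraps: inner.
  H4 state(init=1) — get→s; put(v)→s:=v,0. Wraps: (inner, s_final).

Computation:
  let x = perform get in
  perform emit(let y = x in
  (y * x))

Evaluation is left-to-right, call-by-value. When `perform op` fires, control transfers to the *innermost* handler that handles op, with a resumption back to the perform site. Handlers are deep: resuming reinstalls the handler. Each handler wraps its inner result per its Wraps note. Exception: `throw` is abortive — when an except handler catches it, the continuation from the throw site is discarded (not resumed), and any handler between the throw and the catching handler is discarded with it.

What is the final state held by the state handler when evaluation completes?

Answer: 1

Working:
get @ H4 ⇒ 1
emit(1) @ H0 ⇒ out+=1
H0 returns [1, 0]
H1 returns [1, 0]
H2 returns [1, 0]
H3 returns [1, 0]
H4 returns ([1, 0], 1)
= ([1, 0], 1)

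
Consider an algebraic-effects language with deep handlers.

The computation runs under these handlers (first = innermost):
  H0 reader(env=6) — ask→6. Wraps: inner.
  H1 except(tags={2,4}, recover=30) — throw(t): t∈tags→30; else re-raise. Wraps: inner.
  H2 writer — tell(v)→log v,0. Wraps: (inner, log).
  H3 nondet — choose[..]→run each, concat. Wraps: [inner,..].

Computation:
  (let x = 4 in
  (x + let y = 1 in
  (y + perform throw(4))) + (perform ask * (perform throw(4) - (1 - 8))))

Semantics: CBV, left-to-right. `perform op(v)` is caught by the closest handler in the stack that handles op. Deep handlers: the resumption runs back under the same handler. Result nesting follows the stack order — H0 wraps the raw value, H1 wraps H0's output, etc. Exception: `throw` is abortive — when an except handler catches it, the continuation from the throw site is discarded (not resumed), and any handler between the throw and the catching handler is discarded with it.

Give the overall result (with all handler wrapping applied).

Step-by-step:
throw(4) @ H1 caught ⇒ 30
H2 returns (30, ())
H3 returns [(30, ())]
= [(30, ())]

Answer: [(30, ())]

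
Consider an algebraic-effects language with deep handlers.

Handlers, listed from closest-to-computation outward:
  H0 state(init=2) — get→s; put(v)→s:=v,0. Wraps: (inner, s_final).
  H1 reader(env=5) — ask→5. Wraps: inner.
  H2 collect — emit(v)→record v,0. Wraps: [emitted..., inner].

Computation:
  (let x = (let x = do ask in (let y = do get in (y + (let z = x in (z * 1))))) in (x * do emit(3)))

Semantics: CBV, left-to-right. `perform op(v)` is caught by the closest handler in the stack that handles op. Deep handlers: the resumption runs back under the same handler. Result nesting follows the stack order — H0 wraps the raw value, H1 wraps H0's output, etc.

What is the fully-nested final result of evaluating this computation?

Working:
ask @ H1 ⇒ 5
get @ H0 ⇒ 2
emit(3) @ H2 ⇒ out+=3
H0 returns (0, 2)
H1 returns (0, 2)
H2 returns [3, (0, 2)]
= [3, (0, 2)]

Answer: [3, (0, 2)]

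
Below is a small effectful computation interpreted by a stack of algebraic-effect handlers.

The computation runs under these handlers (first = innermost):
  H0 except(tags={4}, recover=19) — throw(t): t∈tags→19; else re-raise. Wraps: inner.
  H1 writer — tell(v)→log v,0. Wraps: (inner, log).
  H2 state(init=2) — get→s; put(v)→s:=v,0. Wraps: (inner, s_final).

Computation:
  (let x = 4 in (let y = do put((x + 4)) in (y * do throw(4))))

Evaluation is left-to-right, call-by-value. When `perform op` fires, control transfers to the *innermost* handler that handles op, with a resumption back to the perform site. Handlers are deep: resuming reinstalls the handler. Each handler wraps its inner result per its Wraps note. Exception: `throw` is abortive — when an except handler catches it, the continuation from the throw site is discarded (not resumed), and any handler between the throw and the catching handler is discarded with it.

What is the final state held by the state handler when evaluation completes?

Evaluation trace:
put(8) @ H2 ⇒ s:=8
throw(4) @ H0 caught ⇒ 19
H1 returns (19, ())
H2 returns ((19, ()), 8)
= ((19, ()), 8)

Answer: 8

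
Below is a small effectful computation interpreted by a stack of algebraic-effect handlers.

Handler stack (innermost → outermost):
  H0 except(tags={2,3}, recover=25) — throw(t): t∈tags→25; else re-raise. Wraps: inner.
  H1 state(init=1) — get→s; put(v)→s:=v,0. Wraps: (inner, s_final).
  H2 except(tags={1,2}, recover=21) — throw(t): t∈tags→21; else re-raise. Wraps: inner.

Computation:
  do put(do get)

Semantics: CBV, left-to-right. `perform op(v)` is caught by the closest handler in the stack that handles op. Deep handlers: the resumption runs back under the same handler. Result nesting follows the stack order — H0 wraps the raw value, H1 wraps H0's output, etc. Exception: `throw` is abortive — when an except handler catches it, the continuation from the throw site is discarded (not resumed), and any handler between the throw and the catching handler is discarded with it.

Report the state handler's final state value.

Working:
get @ H1 ⇒ 1
put(1) @ H1 ⇒ s:=1
H0 returns 0
H1 returns (0, 1)
H2 returns (0, 1)
= (0, 1)

Answer: 1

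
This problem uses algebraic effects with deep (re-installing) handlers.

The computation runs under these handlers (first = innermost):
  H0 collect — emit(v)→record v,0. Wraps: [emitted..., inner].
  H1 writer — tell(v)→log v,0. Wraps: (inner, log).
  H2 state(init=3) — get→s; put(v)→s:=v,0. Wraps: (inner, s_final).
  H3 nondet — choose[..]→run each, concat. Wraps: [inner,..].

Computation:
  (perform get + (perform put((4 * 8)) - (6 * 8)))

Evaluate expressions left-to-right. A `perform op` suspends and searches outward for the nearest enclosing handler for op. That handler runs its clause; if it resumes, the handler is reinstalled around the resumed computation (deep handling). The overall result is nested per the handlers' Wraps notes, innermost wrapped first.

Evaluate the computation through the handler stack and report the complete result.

Evaluation trace:
get @ H2 ⇒ 3
put(32) @ H2 ⇒ s:=32
H0 returns [-45]
H1 returns ([-45], ())
H2 returns (([-45], ()), 32)
H3 returns [(([-45], ()), 32)]
= [(([-45], ()), 32)]

Answer: [(([-45], ()), 32)]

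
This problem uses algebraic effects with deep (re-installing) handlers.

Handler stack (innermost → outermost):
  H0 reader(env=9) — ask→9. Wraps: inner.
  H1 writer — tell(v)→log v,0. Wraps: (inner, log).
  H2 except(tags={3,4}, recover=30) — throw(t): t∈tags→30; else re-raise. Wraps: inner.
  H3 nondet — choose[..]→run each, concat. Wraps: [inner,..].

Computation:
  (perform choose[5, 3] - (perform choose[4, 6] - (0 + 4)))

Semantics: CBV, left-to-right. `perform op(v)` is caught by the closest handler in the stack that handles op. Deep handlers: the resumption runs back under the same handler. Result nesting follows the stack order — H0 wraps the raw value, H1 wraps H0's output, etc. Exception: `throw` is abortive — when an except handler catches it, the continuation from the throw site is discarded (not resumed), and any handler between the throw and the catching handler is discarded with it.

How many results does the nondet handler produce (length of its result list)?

Answer: 4

Step-by-step:
choose[5, 3] @ H3
  branch[0] choose=5:
    choose[4, 6] @ H3
      branch[0] choose=4:
        H0 returns 5
        H1 returns (5, ())
        H2 returns (5, ())
        H3 returns [(5, ())]
      branch[1] choose=6:
        H0 returns 3
        H1 returns (3, ())
        H2 returns (3, ())
        H3 returns [(3, ())]
  branch[1] choose=3:
    choose[4, 6] @ H3
      branch[0] choose=4:
        H0 returns 3
        H1 returns (3, ())
        H2 returns (3, ())
        H3 returns [(3, ())]
      branch[1] choose=6:
        H0 returns 1
        H1 returns (1, ())
        H2 returns (1, ())
        H3 returns [(1, ())]
= [(5, ()), (3, ()), (3, ()), (1, ())]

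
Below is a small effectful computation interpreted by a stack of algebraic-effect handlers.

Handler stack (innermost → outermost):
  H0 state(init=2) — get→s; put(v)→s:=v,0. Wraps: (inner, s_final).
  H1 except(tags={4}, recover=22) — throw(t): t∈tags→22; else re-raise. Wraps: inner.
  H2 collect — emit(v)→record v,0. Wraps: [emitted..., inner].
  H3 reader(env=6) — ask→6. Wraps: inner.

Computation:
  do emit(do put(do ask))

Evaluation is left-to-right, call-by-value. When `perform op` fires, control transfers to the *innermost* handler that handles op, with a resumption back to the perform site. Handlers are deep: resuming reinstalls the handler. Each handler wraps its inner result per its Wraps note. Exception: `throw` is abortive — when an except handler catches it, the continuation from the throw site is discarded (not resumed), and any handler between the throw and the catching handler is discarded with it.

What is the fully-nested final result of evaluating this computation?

Step-by-step:
ask @ H3 ⇒ 6
put(6) @ H0 ⇒ s:=6
emit(0) @ H2 ⇒ out+=0
H0 returns (0, 6)
H1 returns (0, 6)
H2 returns [0, (0, 6)]
H3 returns [0, (0, 6)]
= [0, (0, 6)]

Answer: [0, (0, 6)]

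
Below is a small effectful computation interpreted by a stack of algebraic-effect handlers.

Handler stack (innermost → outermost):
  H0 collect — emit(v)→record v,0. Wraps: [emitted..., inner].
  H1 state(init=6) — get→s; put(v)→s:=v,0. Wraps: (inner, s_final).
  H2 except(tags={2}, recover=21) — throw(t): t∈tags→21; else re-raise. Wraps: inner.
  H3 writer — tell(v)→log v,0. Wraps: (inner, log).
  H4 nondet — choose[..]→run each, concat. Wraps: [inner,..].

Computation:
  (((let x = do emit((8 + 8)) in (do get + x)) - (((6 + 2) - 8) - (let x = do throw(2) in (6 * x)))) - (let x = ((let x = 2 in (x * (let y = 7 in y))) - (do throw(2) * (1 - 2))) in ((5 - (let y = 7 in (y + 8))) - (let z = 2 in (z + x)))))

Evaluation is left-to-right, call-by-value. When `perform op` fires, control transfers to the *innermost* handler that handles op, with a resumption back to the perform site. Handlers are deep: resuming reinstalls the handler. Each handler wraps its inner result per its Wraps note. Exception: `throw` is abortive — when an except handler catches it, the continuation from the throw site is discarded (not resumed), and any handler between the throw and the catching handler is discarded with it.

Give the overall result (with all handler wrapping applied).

Step-by-step:
emit(16) @ H0 ⇒ out+=16
get @ H1 ⇒ 6
throw(2) @ H2 caught ⇒ 21
H3 returns (21, ())
H4 returns [(21, ())]
= [(21, ())]

Answer: [(21, ())]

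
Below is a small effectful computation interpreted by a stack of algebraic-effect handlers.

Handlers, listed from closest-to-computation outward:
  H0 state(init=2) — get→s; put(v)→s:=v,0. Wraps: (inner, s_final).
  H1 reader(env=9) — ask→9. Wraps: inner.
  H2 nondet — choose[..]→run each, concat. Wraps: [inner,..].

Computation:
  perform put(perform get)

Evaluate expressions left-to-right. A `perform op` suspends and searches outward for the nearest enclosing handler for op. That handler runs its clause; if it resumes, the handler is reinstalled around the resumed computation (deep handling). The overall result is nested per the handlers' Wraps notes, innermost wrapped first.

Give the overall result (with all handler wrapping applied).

Answer: [(0, 2)]

Step-by-step:
get @ H0 ⇒ 2
put(2) @ H0 ⇒ s:=2
H0 returns (0, 2)
H1 returns (0, 2)
H2 returns [(0, 2)]
= [(0, 2)]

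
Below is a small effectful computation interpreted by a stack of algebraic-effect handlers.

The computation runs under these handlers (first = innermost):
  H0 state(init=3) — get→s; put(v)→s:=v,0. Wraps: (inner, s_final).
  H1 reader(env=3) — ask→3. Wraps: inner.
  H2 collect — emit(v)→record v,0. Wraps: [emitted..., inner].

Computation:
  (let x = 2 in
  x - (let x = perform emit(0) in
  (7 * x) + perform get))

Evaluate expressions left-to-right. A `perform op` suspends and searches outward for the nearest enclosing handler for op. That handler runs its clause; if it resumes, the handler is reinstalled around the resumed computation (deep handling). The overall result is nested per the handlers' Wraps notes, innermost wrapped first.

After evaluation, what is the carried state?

Answer: 3

Evaluation trace:
emit(0) @ H2 ⇒ out+=0
get @ H0 ⇒ 3
H0 returns (-1, 3)
H1 returns (-1, 3)
H2 returns [0, (-1, 3)]
= [0, (-1, 3)]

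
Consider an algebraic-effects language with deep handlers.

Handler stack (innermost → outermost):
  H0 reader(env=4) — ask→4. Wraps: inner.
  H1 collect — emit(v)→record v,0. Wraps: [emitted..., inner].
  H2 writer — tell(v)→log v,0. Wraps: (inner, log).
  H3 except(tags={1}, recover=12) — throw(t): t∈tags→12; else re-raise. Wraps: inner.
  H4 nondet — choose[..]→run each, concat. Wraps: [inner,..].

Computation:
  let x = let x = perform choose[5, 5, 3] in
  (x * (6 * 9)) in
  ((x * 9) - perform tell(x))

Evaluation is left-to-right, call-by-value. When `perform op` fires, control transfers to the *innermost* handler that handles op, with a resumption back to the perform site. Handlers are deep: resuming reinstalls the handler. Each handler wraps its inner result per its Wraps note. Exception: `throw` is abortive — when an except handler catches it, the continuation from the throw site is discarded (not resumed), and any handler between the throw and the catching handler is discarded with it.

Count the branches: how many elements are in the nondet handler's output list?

Answer: 3

Evaluation trace:
choose[5, 5, 3] @ H4
  branch[0] choose=5:
    tell(270) @ H2 ⇒ log+=270
    H0 returns 2430
    H1 returns [2430]
    H2 returns ([2430], (270))
    H3 returns ([2430], (270))
    H4 returns [([2430], (270))]
  branch[1] choose=5:
    tell(270) @ H2 ⇒ log+=270
    H0 returns 2430
    H1 returns [2430]
    H2 returns ([2430], (270))
    H3 returns ([2430], (270))
    H4 returns [([2430], (270))]
  branch[2] choose=3:
    tell(162) @ H2 ⇒ log+=162
    H0 returns 1458
    H1 returns [1458]
    H2 returns ([1458], (162))
    H3 returns ([1458], (162))
    H4 returns [([1458], (162))]
= [([2430], (270)), ([2430], (270)), ([1458], (162))]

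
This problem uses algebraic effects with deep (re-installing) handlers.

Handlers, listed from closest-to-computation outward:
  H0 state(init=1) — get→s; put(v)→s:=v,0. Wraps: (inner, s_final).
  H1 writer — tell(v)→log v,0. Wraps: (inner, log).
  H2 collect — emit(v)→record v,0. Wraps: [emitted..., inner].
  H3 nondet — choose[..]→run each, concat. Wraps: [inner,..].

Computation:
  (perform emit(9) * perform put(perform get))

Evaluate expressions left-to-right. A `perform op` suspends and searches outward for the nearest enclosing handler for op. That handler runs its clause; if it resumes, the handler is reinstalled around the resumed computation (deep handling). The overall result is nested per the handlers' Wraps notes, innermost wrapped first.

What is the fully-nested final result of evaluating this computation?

Evaluation trace:
emit(9) @ H2 ⇒ out+=9
get @ H0 ⇒ 1
put(1) @ H0 ⇒ s:=1
H0 returns (0, 1)
H1 returns ((0, 1), ())
H2 returns [9, ((0, 1), ())]
H3 returns [[9, ((0, 1), ())]]
= [[9, ((0, 1), ())]]

Answer: [[9, ((0, 1), ())]]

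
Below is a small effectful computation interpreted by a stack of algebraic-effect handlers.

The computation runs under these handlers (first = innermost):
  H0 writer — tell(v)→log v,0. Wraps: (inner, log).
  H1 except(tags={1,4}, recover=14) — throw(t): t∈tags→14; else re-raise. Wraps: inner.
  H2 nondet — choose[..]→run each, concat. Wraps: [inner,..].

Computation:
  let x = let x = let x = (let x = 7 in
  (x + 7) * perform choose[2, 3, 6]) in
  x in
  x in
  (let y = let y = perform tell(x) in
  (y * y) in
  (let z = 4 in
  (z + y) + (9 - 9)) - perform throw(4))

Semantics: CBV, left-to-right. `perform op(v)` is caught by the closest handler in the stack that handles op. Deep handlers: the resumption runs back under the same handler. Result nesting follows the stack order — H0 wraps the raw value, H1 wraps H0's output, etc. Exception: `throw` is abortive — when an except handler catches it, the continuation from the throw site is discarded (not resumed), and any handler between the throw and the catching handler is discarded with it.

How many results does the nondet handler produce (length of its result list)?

Working:
choose[2, 3, 6] @ H2
  branch[0] choose=2:
    tell(28) @ H0 ⇒ log+=28
    throw(4) @ H1 caught ⇒ 14
    H2 returns [14]
  branch[1] choose=3:
    tell(42) @ H0 ⇒ log+=42
    throw(4) @ H1 caught ⇒ 14
    H2 returns [14]
  branch[2] choose=6:
    tell(84) @ H0 ⇒ log+=84
    throw(4) @ H1 caught ⇒ 14
    H2 returns [14]
= [14, 14, 14]

Answer: 3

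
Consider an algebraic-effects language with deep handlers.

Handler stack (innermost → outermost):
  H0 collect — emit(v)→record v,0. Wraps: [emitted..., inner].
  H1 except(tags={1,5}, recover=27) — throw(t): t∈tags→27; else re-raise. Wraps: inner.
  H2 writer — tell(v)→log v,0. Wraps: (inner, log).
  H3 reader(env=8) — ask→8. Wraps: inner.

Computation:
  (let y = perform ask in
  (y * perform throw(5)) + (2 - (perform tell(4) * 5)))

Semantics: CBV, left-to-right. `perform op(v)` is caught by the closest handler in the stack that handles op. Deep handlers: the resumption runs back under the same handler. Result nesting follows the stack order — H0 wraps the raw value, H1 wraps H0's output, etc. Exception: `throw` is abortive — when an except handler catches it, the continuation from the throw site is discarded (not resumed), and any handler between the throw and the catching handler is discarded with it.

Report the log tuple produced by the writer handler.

Answer: ()

Working:
ask @ H3 ⇒ 8
throw(5) @ H1 caught ⇒ 27
H2 returns (27, ())
H3 returns (27, ())
= (27, ())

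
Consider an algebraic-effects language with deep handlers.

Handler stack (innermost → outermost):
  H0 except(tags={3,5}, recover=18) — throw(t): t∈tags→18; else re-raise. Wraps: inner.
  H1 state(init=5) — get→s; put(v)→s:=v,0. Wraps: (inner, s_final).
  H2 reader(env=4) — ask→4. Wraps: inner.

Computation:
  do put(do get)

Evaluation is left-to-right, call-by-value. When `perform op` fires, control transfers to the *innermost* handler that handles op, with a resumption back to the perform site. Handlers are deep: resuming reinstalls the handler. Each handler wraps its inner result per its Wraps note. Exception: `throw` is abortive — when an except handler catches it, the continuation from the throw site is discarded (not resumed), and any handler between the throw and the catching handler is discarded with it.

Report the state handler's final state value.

Step-by-step:
get @ H1 ⇒ 5
put(5) @ H1 ⇒ s:=5
H0 returns 0
H1 returns (0, 5)
H2 returns (0, 5)
= (0, 5)

Answer: 5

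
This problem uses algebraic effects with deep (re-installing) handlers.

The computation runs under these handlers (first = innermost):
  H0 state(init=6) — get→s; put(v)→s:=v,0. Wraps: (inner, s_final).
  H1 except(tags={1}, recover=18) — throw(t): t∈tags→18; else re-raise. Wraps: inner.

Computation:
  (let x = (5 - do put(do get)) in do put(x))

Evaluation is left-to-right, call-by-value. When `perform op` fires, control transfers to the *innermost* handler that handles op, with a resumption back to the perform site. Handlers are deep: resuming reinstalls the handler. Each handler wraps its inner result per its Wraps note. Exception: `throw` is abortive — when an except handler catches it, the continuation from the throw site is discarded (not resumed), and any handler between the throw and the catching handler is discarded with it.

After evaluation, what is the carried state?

Working:
get @ H0 ⇒ 6
put(6) @ H0 ⇒ s:=6
put(5) @ H0 ⇒ s:=5
H0 returns (0, 5)
H1 returns (0, 5)
= (0, 5)

Answer: 5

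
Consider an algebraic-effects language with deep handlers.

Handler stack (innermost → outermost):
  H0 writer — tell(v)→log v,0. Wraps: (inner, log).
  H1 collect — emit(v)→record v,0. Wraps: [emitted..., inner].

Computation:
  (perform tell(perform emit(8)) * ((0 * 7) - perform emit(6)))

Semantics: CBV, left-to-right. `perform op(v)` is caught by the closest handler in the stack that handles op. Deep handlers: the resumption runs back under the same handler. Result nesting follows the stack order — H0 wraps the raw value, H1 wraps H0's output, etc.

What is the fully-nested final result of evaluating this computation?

Answer: [8, 6, (0, (0))]

Step-by-step:
emit(8) @ H1 ⇒ out+=8
tell(0) @ H0 ⇒ log+=0
emit(6) @ H1 ⇒ out+=6
H0 returns (0, (0))
H1 returns [8, 6, (0, (0))]
= [8, 6, (0, (0))]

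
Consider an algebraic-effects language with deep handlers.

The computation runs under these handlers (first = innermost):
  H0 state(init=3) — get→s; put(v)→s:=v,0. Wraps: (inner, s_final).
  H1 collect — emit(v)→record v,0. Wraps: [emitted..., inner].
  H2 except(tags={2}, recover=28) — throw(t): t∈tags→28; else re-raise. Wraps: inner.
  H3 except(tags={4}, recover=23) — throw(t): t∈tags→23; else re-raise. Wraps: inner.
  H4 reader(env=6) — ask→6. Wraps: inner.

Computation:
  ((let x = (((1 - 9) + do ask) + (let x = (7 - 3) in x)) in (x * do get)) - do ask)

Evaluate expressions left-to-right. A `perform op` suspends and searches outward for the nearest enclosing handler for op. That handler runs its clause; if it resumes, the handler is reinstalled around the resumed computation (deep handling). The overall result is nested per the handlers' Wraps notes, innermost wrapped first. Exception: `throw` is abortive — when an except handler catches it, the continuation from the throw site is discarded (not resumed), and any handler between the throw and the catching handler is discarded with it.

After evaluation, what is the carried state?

Answer: 3

Working:
ask @ H4 ⇒ 6
get @ H0 ⇒ 3
ask @ H4 ⇒ 6
H0 returns (0, 3)
H1 returns [(0, 3)]
H2 returns [(0, 3)]
H3 returns [(0, 3)]
H4 returns [(0, 3)]
= [(0, 3)]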